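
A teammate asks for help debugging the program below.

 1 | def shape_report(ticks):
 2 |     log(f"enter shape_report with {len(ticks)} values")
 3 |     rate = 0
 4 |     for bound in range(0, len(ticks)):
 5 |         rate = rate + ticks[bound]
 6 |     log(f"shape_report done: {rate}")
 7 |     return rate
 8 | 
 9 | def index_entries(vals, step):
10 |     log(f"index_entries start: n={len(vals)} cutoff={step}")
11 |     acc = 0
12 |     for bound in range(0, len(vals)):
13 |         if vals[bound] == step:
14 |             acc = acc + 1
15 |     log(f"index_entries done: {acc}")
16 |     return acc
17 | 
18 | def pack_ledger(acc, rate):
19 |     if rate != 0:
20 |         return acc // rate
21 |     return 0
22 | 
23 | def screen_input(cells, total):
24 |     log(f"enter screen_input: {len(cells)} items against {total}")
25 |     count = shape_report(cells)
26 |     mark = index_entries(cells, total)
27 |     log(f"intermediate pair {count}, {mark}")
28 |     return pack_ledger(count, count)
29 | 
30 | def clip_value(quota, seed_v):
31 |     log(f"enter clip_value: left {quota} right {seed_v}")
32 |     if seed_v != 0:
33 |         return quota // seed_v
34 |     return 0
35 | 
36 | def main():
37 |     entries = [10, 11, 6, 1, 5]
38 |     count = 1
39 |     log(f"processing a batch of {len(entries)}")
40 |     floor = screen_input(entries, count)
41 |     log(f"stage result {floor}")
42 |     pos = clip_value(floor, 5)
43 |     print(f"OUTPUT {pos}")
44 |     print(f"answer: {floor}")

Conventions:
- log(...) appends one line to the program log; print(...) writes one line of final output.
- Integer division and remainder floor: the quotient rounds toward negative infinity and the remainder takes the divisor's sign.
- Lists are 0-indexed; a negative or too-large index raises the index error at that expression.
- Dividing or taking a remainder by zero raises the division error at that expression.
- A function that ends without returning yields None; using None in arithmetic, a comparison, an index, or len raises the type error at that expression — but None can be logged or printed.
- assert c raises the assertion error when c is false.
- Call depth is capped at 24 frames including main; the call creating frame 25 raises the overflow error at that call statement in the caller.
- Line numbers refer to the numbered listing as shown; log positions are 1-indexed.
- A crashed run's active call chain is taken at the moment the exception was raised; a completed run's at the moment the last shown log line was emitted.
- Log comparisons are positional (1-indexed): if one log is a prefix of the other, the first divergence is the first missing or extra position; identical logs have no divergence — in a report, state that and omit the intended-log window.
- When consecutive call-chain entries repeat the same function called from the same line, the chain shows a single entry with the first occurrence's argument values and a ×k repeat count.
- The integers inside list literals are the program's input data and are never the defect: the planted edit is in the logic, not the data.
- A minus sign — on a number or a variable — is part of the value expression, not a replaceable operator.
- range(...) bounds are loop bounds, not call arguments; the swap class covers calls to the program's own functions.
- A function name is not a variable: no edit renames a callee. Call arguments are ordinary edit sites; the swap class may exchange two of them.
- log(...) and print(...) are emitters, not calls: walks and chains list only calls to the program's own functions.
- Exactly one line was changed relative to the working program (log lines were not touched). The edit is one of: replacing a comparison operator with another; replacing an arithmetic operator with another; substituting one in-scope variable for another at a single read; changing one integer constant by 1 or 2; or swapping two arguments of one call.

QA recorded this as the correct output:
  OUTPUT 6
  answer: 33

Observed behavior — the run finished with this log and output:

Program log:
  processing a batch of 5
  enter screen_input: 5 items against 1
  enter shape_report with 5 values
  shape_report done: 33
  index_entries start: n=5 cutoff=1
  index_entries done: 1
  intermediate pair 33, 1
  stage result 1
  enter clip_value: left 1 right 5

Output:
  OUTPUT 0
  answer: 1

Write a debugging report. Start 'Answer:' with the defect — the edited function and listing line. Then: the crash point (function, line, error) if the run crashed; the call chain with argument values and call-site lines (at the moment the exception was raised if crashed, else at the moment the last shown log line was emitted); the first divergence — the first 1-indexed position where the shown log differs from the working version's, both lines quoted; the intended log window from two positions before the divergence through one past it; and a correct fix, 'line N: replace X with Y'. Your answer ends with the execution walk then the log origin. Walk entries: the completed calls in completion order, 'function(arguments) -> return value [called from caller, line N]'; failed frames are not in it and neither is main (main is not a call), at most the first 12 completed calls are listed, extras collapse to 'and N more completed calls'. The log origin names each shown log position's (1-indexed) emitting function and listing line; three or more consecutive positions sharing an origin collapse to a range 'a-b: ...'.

Answer: the defect is in screen_input at line 28.
Key observation: Position 8 is the first bad log line: 'stage result 1' should read 'stage result 33'.
Call chain: main -> clip_value(1, 5) (called at line 42).
First divergence: position 8; shown 'stage result 1' vs intended 'stage result 33'.
Intended log window:
  6: index_entries done: 1
  7: intermediate pair 33, 1
  8: stage result 33
  9: enter clip_value: left 33 right 5
Execution walk:
  shape_report([10, 11, 6, 1, 5]) -> 33  [called from screen_input, line 25]
  index_entries([10, 11, 6, 1, 5], 1) -> 1  [called from screen_input, line 26]
  pack_ledger(33, 33) -> 1  [called from screen_input, line 28]
  screen_input([10, 11, 6, 1, 5], 1) -> 1  [called from main, line 40]
  clip_value(1, 5) -> 0  [called from main, line 42]
Origin of each log line:
  1: logged in main at line 39
  2: logged in screen_input at line 24
  3: logged in shape_report at line 2
  4: logged in shape_report at line 6
  5: logged in index_entries at line 10
  6: logged in index_entries at line 15
  7: logged in screen_input at line 27
  8: logged in main at line 41
  9: logged in clip_value at line 31
A correct fix: line 28: replace `pack_ledger(count, count)` with `pack_ledger(count, mark)`.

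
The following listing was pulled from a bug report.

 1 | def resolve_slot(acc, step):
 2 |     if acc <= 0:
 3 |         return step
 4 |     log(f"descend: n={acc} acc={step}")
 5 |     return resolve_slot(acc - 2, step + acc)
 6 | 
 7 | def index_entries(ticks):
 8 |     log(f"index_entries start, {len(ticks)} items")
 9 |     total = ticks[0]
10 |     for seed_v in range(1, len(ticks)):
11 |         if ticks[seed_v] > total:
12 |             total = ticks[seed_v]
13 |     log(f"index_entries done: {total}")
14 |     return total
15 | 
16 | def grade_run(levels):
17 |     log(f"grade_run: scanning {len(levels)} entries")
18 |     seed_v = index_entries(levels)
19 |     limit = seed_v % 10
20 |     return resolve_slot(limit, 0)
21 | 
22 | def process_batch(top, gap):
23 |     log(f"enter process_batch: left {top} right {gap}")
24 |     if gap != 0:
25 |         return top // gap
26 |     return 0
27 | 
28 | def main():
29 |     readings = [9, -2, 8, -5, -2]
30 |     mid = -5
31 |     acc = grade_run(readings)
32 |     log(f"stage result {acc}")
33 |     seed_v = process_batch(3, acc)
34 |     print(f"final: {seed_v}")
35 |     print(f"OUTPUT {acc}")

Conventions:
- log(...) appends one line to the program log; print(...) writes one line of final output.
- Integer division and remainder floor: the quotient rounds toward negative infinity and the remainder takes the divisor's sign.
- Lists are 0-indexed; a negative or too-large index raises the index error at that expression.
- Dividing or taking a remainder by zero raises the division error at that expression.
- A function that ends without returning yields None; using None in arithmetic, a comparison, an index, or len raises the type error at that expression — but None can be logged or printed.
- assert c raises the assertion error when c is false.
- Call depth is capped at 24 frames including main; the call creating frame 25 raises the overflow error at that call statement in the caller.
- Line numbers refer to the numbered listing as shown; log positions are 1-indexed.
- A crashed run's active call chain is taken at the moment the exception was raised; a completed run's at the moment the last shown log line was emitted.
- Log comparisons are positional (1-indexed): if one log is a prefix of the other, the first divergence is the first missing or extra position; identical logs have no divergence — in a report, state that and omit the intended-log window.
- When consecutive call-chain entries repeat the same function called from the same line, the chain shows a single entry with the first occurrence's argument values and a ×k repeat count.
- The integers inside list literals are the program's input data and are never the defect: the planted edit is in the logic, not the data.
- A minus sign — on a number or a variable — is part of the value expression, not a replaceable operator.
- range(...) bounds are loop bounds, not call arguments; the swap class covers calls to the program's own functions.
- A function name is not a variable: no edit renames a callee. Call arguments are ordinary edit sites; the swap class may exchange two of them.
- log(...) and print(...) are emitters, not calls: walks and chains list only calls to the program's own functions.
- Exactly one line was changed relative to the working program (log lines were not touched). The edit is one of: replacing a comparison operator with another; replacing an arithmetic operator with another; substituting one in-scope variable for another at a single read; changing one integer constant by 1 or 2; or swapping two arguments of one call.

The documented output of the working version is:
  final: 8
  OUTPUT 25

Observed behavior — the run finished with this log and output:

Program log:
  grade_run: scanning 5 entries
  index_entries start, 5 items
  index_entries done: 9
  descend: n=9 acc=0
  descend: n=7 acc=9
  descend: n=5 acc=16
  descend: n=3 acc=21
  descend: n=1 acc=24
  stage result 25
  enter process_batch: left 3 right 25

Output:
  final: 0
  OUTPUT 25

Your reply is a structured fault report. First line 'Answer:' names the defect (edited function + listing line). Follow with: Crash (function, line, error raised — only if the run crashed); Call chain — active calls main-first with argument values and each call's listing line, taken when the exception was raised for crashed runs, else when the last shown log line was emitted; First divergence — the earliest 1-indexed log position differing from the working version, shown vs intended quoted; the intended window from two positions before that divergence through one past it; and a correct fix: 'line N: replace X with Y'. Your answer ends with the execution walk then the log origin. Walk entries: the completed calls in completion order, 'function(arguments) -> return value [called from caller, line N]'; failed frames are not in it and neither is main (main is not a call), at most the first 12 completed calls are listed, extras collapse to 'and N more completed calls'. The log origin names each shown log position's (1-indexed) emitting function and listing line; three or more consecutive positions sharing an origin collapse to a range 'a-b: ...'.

Answer: the defect is in main at line 33.
Key fact: The earliest visible damage is log position 10 — 'enter process_batch: left 3 right 25' rather than the intended 'enter process_batch: left 25 right 3'.
Call chain: main -> process_batch(3, 25) (called at line 33).
First divergence: at position 10 the run shows 'enter process_batch: left 3 right 25' where the working version logs 'enter process_batch: left 25 right 3'.
Intended log window:
  8: descend: n=1 acc=24
  9: stage result 25
  10: enter process_batch: left 25 right 3
Execution walk:
  index_entries([9, -2, 8, -5, -2]) -> 9  [called from grade_run, line 18]
  resolve_slot(-1, 25) -> 25  [called from resolve_slot, line 5]
  resolve_slot(1, 24) -> 25  [called from resolve_slot, line 5]
  resolve_slot(3, 21) -> 25  [called from resolve_slot, line 5]
  resolve_slot(5, 16) -> 25  [called from resolve_slot, line 5]
  resolve_slot(7, 9) -> 25  [called from resolve_slot, line 5]
  resolve_slot(9, 0) -> 25  [called from grade_run, line 20]
  grade_run([9, -2, 8, -5, -2]) -> 25  [called from main, line 31]
  process_batch(3, 25) -> 0  [called from main, line 33]
Log line origins:
  1: from grade_run, line 17
  2: from index_entries, line 8
  3: from index_entries, line 13
  4-8: from resolve_slot, line 4
  9: from main, line 32
  10: from process_batch, line 23
A correct fix: line 33: replace `process_batch(3, acc)` with `process_batch(acc, 3)`.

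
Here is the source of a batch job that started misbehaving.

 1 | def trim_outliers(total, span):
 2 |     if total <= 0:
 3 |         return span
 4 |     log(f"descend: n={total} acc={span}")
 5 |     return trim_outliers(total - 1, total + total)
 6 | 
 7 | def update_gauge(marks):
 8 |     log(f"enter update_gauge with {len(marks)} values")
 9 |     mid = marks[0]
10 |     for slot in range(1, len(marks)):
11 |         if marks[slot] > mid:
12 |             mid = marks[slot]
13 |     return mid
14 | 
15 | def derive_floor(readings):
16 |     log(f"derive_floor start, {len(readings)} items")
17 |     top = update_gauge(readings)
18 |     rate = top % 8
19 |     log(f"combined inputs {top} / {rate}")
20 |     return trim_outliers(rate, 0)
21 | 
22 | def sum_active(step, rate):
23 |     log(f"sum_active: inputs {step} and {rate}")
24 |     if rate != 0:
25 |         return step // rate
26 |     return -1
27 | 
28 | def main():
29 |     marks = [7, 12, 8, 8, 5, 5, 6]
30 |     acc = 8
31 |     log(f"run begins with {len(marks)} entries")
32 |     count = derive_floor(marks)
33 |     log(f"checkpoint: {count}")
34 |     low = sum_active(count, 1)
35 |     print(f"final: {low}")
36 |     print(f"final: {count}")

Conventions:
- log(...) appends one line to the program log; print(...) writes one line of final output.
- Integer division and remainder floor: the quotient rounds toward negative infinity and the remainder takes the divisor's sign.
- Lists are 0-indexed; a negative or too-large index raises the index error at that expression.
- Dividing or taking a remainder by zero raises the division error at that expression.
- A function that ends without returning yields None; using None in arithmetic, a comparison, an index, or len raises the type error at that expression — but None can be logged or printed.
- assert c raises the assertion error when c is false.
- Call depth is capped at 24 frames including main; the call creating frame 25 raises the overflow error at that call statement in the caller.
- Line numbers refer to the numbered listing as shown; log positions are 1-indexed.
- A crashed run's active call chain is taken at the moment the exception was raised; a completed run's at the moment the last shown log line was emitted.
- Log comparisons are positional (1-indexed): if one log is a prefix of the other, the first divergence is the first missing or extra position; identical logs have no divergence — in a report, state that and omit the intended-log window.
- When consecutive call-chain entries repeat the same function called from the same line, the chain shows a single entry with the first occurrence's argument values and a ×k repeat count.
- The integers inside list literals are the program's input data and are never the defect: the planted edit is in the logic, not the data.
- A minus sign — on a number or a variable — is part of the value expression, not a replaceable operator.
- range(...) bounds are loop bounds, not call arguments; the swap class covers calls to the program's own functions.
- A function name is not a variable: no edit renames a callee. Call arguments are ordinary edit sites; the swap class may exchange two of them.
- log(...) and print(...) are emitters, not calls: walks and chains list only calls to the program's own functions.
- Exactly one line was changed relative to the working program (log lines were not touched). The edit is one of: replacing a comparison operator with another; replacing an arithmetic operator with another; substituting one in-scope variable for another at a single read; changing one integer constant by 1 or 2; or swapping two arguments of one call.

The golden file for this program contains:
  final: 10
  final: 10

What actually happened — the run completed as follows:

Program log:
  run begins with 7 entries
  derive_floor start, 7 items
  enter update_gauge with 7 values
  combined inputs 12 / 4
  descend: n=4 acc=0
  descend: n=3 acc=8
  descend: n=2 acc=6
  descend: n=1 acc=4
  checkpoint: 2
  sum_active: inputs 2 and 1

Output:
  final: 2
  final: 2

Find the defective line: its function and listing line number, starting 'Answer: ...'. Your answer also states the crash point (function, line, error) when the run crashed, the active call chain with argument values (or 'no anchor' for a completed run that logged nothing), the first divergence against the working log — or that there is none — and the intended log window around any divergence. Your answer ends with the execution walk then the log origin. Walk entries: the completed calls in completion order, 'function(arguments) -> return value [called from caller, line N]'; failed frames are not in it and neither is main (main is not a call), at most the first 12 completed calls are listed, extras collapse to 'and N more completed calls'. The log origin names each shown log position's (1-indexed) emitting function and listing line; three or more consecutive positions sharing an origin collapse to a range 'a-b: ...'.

Answer: the defect is in trim_outliers at line 5.
Key observation: The earliest visible damage is log position 6 — 'descend: n=3 acc=8' rather than the intended 'descend: n=3 acc=4'.
Call chain: main -> sum_active(2, 1) (called at line 34).
First divergence: position 6 — shown 'descend: n=3 acc=8', intended 'descend: n=3 acc=4'.
Intended log window:
  4: combined inputs 12 / 4
  5: descend: n=4 acc=0
  6: descend: n=3 acc=4
  7: descend: n=2 acc=7
Execution walk:
  update_gauge([7, 12, 8, 8, 5, 5, 6]) -> 12  [called from derive_floor, line 17]
  trim_outliers(0, 2) -> 2  [called from trim_outliers, line 5]
  trim_outliers(1, 4) -> 2  [called from trim_outliers, line 5]
  trim_outliers(2, 6) -> 2  [called from trim_outliers, line 5]
  trim_outliers(3, 8) -> 2  [called from trim_outliers, line 5]
  trim_outliers(4, 0) -> 2  [called from derive_floor, line 20]
  derive_floor([7, 12, 8, 8, 5, 5, 6]) -> 2  [called from main, line 32]
  sum_active(2, 1) -> 2  [called from main, line 34]
Log origin:
  1 — main, line 31
  2 — derive_floor, line 16
  3 — update_gauge, line 8
  4 — derive_floor, line 19
  5-8 — trim_outliers, line 4
  9 — main, line 33
  10 — sum_active, line 23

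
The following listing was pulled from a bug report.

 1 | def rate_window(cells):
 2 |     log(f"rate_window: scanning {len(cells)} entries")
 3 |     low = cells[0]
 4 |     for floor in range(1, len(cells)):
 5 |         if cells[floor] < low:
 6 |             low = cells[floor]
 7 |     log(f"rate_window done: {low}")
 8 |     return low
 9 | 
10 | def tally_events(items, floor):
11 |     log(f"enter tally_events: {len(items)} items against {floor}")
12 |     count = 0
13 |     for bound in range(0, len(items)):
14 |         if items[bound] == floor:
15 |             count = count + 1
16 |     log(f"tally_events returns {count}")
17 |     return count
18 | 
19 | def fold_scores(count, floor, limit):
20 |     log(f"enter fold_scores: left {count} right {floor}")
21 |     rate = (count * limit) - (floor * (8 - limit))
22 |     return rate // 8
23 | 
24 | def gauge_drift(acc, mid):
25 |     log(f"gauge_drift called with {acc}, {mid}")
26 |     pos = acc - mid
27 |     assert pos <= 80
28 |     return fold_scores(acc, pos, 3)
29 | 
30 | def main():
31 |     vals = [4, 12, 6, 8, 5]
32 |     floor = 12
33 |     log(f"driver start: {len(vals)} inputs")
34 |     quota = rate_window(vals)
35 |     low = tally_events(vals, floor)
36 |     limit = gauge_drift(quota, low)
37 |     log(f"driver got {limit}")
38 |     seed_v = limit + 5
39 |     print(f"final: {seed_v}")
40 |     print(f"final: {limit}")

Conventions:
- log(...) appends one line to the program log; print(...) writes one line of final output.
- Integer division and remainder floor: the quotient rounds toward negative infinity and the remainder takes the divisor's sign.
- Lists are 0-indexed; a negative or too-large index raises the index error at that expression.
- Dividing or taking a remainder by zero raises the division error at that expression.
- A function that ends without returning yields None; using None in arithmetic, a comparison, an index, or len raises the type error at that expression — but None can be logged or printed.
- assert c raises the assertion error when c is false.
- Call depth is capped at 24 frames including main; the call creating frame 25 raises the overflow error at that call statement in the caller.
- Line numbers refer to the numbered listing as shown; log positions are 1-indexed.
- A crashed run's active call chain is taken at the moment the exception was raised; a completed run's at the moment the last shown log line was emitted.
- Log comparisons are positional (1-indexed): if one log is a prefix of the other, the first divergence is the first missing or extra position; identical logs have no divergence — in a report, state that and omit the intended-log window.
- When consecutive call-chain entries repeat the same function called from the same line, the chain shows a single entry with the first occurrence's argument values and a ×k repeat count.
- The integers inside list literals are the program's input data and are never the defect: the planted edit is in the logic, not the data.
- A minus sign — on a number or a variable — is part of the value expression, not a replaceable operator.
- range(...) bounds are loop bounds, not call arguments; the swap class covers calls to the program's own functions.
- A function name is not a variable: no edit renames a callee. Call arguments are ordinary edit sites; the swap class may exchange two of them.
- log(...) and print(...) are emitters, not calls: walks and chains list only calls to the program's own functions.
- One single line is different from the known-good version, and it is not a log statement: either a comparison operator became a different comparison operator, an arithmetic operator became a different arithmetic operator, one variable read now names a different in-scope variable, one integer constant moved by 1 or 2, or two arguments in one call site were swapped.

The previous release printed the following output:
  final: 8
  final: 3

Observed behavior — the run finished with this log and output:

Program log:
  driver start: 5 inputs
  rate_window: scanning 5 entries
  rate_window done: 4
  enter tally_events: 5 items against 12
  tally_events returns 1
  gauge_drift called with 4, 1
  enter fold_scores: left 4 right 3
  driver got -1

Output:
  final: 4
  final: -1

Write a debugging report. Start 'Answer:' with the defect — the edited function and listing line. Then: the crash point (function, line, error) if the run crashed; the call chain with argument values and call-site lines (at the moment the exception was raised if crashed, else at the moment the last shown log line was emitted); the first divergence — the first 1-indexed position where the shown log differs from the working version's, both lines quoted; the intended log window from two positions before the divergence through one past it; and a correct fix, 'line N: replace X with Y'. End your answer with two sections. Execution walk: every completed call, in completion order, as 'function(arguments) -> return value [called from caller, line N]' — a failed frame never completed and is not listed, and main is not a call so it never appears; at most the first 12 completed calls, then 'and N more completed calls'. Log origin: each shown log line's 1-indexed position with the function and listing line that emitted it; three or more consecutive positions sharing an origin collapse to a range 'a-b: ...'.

Answer: the defect is in fold_scores at line 21.
Core observation: The earliest visible damage is log position 8 — 'driver got -1' rather than the intended 'driver got 3'.
Call chain: main.
First divergence: at position 8 the run shows 'driver got -1' where the working version logs 'driver got 3'.
Intended log window:
  6: gauge_drift called with 4, 1
  7: enter fold_scores: left 4 right 3
  8: driver got 3
Execution walk:
  rate_window([4, 12, 6, 8, 5]) -> 4  [called from main, line 34]
  tally_events([4, 12, 6, 8, 5], 12) -> 1  [called from main, line 35]
  fold_scores(4, 3, 3) -> -1  [called from gauge_drift, line 28]
  gauge_drift(4, 1) -> -1  [called from main, line 36]
Log origin:
  1: from main, line 33
  2: from rate_window, line 2
  3: from rate_window, line 7
  4: from tally_events, line 11
  5: from tally_events, line 16
  6: from gauge_drift, line 25
  7: from fold_scores, line 20
  8: from main, line 37
A correct fix: line 21: replace `(count * limit) - (floor * (8 - limit))` with `(count * limit) + (floor * (8 - limit))`.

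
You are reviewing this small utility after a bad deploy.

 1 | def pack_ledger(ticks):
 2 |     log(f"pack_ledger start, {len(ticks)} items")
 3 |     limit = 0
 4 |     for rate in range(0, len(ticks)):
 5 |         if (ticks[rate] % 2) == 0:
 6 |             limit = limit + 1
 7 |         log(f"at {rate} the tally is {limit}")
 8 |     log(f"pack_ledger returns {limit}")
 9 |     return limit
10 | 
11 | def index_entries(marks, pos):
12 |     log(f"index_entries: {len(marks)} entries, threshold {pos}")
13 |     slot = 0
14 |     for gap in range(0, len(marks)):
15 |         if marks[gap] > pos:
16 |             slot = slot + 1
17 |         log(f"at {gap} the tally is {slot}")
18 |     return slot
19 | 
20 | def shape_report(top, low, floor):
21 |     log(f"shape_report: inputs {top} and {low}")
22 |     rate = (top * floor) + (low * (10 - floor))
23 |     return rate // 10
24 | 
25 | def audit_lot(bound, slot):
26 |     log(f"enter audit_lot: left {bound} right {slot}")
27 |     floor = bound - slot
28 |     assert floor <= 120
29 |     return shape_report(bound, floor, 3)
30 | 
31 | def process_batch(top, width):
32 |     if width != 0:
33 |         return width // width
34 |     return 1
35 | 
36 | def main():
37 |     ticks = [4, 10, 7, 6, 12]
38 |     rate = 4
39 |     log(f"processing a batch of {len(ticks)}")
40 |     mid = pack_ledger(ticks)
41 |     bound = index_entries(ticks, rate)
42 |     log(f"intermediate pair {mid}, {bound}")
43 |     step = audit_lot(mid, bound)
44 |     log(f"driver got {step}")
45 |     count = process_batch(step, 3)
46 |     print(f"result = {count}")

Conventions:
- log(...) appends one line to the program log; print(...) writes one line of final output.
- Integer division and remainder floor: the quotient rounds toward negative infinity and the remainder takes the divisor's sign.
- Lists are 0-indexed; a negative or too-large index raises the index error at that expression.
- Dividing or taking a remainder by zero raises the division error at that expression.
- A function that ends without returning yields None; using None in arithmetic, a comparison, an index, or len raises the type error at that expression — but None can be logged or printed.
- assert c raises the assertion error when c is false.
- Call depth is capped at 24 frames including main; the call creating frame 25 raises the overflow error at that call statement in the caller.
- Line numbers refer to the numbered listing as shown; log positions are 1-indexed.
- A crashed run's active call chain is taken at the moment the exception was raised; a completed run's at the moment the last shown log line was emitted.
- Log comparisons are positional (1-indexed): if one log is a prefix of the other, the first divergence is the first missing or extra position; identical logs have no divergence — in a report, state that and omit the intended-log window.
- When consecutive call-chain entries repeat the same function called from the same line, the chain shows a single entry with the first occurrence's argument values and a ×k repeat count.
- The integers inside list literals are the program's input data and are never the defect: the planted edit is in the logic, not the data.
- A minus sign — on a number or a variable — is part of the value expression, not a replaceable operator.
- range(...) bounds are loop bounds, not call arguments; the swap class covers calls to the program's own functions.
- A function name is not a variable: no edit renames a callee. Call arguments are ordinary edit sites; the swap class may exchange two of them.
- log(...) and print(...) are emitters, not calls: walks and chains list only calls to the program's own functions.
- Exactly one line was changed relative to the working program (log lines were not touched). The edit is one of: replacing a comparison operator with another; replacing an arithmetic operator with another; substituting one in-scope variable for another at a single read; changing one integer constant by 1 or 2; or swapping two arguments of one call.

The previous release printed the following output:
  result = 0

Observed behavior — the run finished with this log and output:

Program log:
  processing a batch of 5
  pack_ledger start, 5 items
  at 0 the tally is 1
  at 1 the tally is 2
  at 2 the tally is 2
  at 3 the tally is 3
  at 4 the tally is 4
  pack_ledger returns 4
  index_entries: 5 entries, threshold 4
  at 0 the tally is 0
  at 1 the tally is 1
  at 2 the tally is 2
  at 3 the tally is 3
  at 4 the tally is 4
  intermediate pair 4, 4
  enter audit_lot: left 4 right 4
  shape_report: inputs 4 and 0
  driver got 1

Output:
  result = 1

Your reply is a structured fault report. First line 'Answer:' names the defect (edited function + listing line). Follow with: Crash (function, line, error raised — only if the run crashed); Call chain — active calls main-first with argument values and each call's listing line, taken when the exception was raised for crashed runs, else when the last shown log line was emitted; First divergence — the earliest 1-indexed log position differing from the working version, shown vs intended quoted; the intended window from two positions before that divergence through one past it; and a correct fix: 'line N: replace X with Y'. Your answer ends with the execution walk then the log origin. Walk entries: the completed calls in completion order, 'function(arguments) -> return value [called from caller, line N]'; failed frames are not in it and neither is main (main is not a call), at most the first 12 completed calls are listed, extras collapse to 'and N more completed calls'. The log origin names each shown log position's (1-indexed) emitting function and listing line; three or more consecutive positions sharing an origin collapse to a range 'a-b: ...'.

Answer: the defect is in process_batch at line 33.
Core observation: The two runs log identically and part ways only at the printed values.
Call chain: main.
First divergence: there is none — every log position agrees.
Execution walk:
  pack_ledger([4, 10, 7, 6, 12]) -> 4  [called from main, line 40]
  index_entries([4, 10, 7, 6, 12], 4) -> 4  [called from main, line 41]
  shape_report(4, 0, 3) -> 1  [called from audit_lot, line 29]
  audit_lot(4, 4) -> 1  [called from main, line 43]
  process_batch(1, 3) -> 1  [called from main, line 45]
Origin of each log line:
  1: emitted by main (line 39)
  2: emitted by pack_ledger (line 2)
  3-7: emitted by pack_ledger (line 7)
  8: emitted by pack_ledger (line 8)
  9: emitted by index_entries (line 12)
  10-14: emitted by index_entries (line 17)
  15: emitted by main (line 42)
  16: emitted by audit_lot (line 26)
  17: emitted by shape_report (line 21)
  18: emitted by main (line 44)
A correct fix: line 33: replace `width // width` with `top // width`.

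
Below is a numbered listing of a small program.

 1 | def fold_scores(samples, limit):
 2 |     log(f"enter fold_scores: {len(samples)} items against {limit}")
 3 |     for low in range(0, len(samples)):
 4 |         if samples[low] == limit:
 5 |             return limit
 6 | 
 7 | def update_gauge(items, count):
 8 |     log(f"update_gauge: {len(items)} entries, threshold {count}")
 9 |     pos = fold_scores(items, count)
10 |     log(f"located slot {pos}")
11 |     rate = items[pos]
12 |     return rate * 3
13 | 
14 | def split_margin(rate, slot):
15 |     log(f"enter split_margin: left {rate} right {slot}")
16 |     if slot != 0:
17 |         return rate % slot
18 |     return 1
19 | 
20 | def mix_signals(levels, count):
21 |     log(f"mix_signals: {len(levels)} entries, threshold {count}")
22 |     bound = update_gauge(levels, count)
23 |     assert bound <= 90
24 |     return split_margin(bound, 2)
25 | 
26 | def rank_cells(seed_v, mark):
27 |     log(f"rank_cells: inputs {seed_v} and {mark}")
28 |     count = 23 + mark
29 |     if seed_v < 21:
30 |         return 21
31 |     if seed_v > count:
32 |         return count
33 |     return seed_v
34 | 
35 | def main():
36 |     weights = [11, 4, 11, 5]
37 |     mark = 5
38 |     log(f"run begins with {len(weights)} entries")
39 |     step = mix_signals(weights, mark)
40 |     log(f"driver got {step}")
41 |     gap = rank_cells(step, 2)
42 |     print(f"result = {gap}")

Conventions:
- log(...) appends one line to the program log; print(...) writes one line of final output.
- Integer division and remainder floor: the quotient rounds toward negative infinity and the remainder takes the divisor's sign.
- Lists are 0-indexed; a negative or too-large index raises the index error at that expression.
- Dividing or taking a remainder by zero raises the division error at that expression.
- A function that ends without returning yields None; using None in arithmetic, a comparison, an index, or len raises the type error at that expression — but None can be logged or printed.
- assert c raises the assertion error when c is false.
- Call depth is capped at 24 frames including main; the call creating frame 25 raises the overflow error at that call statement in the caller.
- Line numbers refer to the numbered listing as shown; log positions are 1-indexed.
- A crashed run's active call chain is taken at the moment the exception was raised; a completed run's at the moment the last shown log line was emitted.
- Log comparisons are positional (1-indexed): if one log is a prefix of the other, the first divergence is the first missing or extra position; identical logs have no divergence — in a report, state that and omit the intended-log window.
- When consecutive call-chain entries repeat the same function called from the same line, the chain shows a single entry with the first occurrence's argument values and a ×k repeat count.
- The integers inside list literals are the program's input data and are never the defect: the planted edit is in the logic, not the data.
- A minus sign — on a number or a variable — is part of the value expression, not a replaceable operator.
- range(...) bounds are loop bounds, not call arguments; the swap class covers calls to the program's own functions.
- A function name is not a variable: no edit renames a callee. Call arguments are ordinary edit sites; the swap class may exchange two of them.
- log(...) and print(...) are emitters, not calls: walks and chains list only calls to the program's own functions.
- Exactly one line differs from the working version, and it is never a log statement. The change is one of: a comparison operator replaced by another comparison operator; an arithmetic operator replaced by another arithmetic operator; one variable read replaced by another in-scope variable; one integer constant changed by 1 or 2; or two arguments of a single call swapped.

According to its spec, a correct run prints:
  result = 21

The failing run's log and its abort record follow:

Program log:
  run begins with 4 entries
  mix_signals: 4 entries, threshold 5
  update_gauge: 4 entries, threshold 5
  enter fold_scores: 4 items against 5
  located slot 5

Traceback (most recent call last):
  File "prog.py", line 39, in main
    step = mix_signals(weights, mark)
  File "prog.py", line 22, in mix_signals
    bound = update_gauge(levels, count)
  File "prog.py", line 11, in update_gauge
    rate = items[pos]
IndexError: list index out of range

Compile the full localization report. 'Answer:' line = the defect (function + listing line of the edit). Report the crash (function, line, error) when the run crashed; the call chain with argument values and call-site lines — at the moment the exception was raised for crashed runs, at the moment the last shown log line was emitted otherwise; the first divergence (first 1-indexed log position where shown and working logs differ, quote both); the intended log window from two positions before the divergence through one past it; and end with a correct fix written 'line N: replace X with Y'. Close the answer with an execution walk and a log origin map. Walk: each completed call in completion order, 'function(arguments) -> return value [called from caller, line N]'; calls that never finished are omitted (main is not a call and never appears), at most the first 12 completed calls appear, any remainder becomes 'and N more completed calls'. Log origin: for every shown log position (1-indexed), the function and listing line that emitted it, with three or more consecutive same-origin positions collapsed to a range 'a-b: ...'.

Answer: the defect is in fold_scores at line 5.
Key fact: At log position 5 the runs split — shown 'located slot 5', but the working version logs 'located slot 3'.
Crash: update_gauge, line 11, IndexError.
Call chain: main -> mix_signals([11, 4, 11, 5], 5) (called at line 39) -> update_gauge([11, 4, 11, 5], 5) (called at line 22).
First divergence: at position 5 the run shows 'located slot 5' where the working version logs 'located slot 3'.
Intended log window:
  3: update_gauge: 4 entries, threshold 5
  4: enter fold_scores: 4 items against 5
  5: located slot 3
  6: enter split_margin: left 15 right 2
Execution walk:
  fold_scores([11, 4, 11, 5], 5) -> 5  [called from update_gauge, line 9]
Log origin:
  1: from main, line 38
  2: from mix_signals, line 21
  3: from update_gauge, line 8
  4: from fold_scores, line 2
  5: from update_gauge, line 10
A correct fix: line 5: replace `limit` with `low`.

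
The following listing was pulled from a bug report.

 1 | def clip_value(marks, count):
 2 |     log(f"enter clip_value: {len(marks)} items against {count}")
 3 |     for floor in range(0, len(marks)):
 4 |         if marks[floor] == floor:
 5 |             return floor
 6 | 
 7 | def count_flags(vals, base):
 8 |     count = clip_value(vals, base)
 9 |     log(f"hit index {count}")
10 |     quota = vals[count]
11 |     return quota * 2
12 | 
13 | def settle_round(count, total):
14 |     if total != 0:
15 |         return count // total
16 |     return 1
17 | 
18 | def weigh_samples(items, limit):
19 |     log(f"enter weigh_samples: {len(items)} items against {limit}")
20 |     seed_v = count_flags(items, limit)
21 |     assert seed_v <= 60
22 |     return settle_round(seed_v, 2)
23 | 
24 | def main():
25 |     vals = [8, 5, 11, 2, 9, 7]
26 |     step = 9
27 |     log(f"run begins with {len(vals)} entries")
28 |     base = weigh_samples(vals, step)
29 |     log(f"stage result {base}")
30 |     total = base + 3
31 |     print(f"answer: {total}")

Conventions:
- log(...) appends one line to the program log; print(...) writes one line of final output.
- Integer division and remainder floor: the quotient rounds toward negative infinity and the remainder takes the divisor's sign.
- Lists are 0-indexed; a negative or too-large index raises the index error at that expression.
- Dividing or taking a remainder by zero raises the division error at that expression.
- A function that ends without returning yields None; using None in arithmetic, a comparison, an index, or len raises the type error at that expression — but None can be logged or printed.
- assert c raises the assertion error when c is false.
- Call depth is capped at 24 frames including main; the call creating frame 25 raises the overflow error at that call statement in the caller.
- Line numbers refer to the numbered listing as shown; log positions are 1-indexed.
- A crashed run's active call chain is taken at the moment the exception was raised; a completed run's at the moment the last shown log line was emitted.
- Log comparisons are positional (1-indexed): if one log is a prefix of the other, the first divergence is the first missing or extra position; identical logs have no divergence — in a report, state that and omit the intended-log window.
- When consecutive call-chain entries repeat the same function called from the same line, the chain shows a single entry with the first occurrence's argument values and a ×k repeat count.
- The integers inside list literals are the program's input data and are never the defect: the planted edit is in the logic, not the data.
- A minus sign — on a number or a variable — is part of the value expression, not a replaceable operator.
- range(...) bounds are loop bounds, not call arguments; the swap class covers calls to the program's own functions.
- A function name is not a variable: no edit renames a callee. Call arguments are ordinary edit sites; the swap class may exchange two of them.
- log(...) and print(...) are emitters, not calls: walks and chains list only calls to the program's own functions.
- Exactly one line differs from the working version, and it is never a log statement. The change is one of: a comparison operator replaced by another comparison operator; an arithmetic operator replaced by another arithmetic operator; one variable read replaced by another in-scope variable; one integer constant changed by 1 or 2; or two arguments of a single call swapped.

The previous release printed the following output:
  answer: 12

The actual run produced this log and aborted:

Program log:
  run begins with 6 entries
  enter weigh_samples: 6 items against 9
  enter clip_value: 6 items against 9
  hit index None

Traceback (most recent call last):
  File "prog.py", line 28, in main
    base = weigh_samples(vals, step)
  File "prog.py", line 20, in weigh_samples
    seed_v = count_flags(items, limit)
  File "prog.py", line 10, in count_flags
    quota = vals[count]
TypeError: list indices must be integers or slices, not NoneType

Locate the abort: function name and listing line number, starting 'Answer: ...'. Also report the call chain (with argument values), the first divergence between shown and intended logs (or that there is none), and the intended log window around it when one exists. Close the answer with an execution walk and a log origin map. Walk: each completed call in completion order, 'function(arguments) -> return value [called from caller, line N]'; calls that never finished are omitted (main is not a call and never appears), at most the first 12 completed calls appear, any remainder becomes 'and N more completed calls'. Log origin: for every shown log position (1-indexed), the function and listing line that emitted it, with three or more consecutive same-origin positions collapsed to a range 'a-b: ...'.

Answer: the error was raised in count_flags, line 10.
Key observation: The earliest visible damage is log position 4 — 'hit index None' rather than the intended 'hit index 4'.
Call chain: main -> weigh_samples([8, 5, 11, 2, 9, 7], 9) (called at line 28) -> count_flags([8, 5, 11, 2, 9, 7], 9) (called at line 20).
First divergence: position 4 — the shown line 'hit index None' should read 'hit index 4'.
Intended log window:
  2: enter weigh_samples: 6 items against 9
  3: enter clip_value: 6 items against 9
  4: hit index 4
  5: stage result 9
Execution walk:
  clip_value([8, 5, 11, 2, 9, 7], 9) -> None  [called from count_flags, line 8]
Log line origins:
  1: from main, line 27
  2: from weigh_samples, line 19
  3: from clip_value, line 2
  4: from count_flags, line 9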